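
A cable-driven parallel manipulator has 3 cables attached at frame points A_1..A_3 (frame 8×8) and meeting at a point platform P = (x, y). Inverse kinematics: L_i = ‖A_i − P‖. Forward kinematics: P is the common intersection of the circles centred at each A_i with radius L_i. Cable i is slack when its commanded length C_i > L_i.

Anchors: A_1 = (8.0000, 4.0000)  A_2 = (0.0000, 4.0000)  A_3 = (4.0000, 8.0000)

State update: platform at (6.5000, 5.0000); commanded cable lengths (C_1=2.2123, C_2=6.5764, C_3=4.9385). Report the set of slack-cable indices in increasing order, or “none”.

cable 1: L_1 = ‖A_1−P‖ = 1.8028;  C_1 = 2.2123 → slack
cable 2: L_2 = ‖A_2−P‖ = 6.5765;  C_2 = 6.5764 → taut
cable 3: L_3 = ‖A_3−P‖ = 3.9051;  C_3 = 4.9385 → slack

1, 3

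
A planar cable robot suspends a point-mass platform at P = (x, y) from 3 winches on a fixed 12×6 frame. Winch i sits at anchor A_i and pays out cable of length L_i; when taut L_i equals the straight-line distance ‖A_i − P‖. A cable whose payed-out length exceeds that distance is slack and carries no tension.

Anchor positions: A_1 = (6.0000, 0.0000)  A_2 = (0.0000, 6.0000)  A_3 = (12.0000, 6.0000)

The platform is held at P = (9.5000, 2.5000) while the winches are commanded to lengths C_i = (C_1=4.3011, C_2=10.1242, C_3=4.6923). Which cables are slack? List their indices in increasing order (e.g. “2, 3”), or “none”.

cable 1: L_1 = ‖A_1−P‖ = 4.3012;  C_1 = 4.3011 → taut
cable 2: L_2 = ‖A_2−P‖ = 10.1242;  C_2 = 10.1242 → taut
cable 3: L_3 = ‖A_3−P‖ = 4.3012;  C_3 = 4.6923 → slack

3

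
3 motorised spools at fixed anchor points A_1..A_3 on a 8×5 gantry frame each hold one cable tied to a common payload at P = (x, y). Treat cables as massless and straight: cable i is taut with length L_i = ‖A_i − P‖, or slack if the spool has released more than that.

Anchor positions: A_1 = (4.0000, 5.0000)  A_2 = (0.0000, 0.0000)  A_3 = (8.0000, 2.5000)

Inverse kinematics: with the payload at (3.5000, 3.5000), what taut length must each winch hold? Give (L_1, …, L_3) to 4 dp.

L_1: Δ = A_1−P = (0.5000, 1.5000) → ‖Δ‖ = √2.5000 = 1.5811
L_2: Δ = A_2−P = (-3.5000, -3.5000) → ‖Δ‖ = √24.5000 = 4.9497
L_3: Δ = A_3−P = (4.5000, -1.0000) → ‖Δ‖ = √21.2500 = 4.6098

(1.5811, 4.9497, 4.6098)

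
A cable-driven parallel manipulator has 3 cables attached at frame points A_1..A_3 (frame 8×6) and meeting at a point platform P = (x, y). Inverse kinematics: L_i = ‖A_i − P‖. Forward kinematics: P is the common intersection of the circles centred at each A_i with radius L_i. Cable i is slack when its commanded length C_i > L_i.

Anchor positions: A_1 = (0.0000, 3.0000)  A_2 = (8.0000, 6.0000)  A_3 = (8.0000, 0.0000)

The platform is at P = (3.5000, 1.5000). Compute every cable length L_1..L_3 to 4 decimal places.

(3.8079, 6.3640, 4.7434)

cable 1: Δx=-3.5000, Δy=1.5000; L_1 = √(Δx²+Δy²) = 3.8079
cable 2: Δx=4.5000, Δy=4.5000; L_2 = √(Δx²+Δy²) = 6.3640
cable 3: Δx=4.5000, Δy=-1.5000; L_3 = √(Δx²+Δy²) = 4.7434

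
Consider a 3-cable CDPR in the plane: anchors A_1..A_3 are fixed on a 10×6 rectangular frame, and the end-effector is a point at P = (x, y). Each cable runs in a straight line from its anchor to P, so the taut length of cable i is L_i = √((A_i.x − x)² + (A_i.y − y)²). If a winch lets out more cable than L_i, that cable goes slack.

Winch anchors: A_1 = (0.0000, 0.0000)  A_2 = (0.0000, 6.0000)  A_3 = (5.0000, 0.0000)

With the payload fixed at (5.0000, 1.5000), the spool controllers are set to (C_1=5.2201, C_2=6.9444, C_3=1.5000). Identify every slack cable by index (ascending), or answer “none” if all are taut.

cable 1: √((-5.0000)²+(-1.5000)²)=5.2202, C_1=5.2201: taut
cable 2: √((-5.0000)²+(4.5000)²)=6.7268, C_2=6.9444: slack
cable 3: √((0.0000)²+(-1.5000)²)=1.5000, C_3=1.5000: taut

2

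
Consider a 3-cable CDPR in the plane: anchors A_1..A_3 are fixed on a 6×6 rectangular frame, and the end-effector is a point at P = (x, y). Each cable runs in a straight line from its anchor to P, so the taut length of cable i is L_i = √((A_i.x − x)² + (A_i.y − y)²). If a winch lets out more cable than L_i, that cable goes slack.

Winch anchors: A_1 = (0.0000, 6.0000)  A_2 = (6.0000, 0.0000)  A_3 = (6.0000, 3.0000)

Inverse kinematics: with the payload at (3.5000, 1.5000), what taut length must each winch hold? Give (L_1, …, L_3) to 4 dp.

L_1 = √((0.0000−3.5000)² + (6.0000−1.5000)²) = 5.7009
L_2 = √((6.0000−3.5000)² + (0.0000−1.5000)²) = 2.9155
L_3 = √((6.0000−3.5000)² + (3.0000−1.5000)²) = 2.9155

(5.7009, 2.9155, 2.9155)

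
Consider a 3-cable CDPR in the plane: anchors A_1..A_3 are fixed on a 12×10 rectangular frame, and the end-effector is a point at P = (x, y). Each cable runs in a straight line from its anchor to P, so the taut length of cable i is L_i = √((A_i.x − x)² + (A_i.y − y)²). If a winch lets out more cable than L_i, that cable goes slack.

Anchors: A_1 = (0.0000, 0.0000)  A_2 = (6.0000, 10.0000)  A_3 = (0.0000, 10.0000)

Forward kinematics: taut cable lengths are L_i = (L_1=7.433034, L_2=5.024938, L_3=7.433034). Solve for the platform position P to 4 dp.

(5.5000, 5.0000)

circle eqns → linear via eq_j − eq_1; set q_j = A_j·A_j − L_j²
q_1 = 0.0000+0.0000−55.2500 = -55.2500
-12.0000·x − 20.0000·y = q_1−q_2 = -166.0000
0.0000·x − 20.0000·y = q_1−q_3 = -100.0000
solve first two rows → x=5.5000, y=5.0000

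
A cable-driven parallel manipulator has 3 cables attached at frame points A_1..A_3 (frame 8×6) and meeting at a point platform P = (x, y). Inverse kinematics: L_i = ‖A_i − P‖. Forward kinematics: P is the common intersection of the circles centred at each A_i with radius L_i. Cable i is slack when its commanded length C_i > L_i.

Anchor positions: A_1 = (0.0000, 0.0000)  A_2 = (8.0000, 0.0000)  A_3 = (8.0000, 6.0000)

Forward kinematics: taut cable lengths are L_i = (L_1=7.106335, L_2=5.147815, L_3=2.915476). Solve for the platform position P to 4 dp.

(5.5000, 4.5000)

each cable: (A_i−P)·(A_i−P) = L_i²; let c_i = ‖A_i‖²−L_i²
c_1 = 0.0000+0.0000−50.5000 = -50.5000
row 1: -16.0000x + 0.0000y = -88.0000  (c_2=37.5000)
row 2: -16.0000x − 12.0000y = -142.0000  (c_3=91.5000)
Cramer on rows 1–2 → x = 5.5000, y = 4.5000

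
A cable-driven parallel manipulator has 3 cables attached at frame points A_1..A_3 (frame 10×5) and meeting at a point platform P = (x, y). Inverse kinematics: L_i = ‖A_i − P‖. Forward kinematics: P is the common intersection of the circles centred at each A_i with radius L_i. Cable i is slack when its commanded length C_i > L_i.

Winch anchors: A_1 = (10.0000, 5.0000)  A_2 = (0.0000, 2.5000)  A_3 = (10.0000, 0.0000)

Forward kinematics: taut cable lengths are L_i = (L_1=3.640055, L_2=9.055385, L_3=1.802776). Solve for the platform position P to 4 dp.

expand ‖A_i−P‖²=L_i² and subtract eq 1 (k_i ≔ ‖A_i‖²−L_i²)
k_1 = 100.0000+25.0000−13.2500 = 111.7500
eq1−eq2 → [20.0000  5.0000]·P = 187.5000
eq1−eq3 → [0.0000  10.0000]·P = 15.0000
2×2 solve → P = (9.0000, 1.5000)

(9.0000, 1.5000)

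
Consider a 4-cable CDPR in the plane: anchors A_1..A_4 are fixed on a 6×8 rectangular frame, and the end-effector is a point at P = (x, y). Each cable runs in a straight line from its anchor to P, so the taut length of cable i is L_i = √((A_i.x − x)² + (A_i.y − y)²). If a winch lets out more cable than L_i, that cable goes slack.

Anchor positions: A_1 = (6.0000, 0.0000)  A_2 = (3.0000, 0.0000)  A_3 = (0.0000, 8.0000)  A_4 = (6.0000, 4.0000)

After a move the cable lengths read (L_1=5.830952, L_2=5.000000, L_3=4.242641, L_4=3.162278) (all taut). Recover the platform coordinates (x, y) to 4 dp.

each cable: (A_i−P)·(A_i−P) = L_i²; let c_i = ‖A_i‖²−L_i²
c_1 = 36.0000+0.0000−34.0000 = 2.0000
row 1: 6.0000x + 0.0000y = 18.0000  (c_2=-16.0000)
row 2: 12.0000x − 16.0000y = -44.0000  (c_3=46.0000)
row 3: 0.0000x − 8.0000y = -40.0000  (c_4=42.0000)
Cramer on rows 1–2 → x = 3.0000, y = 5.0000
check cable 4: ‖A_4−P‖² = 10.0000 ≈ L_4² = 10.0000 ✓

(3.0000, 5.0000)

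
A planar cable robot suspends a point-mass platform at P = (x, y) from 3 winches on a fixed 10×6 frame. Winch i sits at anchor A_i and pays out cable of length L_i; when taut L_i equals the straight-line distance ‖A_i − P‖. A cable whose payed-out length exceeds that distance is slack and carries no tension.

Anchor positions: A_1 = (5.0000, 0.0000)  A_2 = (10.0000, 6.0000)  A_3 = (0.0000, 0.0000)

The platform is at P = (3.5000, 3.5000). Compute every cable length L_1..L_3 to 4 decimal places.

(3.8079, 6.9642, 4.9497)

L_1: Δ = A_1−P = (1.5000, -3.5000) → ‖Δ‖ = √14.5000 = 3.8079
L_2: Δ = A_2−P = (6.5000, 2.5000) → ‖Δ‖ = √48.5000 = 6.9642
L_3: Δ = A_3−P = (-3.5000, -3.5000) → ‖Δ‖ = √24.5000 = 4.9497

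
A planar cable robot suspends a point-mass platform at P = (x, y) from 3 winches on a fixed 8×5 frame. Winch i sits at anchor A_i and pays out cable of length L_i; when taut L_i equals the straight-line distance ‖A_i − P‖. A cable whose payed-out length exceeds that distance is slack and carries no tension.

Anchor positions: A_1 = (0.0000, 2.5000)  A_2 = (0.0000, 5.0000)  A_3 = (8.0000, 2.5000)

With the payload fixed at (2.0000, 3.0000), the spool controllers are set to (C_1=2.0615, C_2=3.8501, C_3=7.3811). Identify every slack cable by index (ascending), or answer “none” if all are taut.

2, 3

cable 1: √((-2.0000)²+(-0.5000)²)=2.0616, C_1=2.0615: taut
cable 2: √((-2.0000)²+(2.0000)²)=2.8284, C_2=3.8501: slack
cable 3: √((6.0000)²+(-0.5000)²)=6.0208, C_3=7.3811: slack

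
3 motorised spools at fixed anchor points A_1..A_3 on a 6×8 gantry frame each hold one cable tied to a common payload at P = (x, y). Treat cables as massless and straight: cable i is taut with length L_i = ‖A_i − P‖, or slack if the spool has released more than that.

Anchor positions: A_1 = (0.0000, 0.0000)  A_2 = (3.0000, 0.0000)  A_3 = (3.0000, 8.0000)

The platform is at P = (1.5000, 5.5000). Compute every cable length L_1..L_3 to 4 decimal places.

(5.7009, 5.7009, 2.9155)

L_1 = √((0.0000−1.5000)² + (0.0000−5.5000)²) = 5.7009
L_2 = √((3.0000−1.5000)² + (0.0000−5.5000)²) = 5.7009
L_3 = √((3.0000−1.5000)² + (8.0000−5.5000)²) = 2.9155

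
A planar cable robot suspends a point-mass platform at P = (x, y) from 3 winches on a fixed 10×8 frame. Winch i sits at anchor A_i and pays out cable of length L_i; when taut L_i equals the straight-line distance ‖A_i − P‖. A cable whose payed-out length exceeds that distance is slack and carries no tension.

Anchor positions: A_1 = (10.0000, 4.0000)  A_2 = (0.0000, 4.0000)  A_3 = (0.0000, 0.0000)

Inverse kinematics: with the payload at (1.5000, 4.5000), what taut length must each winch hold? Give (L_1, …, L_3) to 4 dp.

L_1 = √((10.0000−1.5000)² + (4.0000−4.5000)²) = 8.5147
L_2 = √((0.0000−1.5000)² + (4.0000−4.5000)²) = 1.5811
L_3 = √((0.0000−1.5000)² + (0.0000−4.5000)²) = 4.7434

(8.5147, 1.5811, 4.7434)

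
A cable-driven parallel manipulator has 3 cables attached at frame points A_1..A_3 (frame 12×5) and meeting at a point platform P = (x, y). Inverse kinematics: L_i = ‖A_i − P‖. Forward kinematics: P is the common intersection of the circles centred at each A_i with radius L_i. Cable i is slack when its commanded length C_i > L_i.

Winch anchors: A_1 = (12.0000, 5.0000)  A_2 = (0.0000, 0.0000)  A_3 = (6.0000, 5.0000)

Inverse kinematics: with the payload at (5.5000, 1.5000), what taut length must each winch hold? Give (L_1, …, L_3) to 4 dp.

L_1 = √((12.0000−5.5000)² + (5.0000−1.5000)²) = 7.3824
L_2 = √((0.0000−5.5000)² + (0.0000−1.5000)²) = 5.7009
L_3 = √((6.0000−5.5000)² + (5.0000−1.5000)²) = 3.5355

(7.3824, 5.7009, 3.5355)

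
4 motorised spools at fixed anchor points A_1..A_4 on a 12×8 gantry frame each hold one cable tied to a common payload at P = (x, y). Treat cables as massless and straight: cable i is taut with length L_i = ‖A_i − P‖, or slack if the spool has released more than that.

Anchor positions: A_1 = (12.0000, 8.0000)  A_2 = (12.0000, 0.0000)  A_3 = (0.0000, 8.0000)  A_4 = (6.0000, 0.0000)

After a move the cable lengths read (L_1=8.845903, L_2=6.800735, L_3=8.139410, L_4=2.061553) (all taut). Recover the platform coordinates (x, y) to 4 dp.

(5.5000, 2.0000)

expand ‖A_i−P‖²=L_i² and subtract eq 1 (c_i ≔ ‖A_i‖²−L_i²)
c_1 = 144.0000+64.0000−78.2500 = 129.7500
eq1−eq2 → [0.0000  16.0000]·P = 32.0000
eq1−eq3 → [24.0000  0.0000]·P = 132.0000
eq1−eq4 → [12.0000  16.0000]·P = 98.0000
2×2 solve → P = (5.5000, 2.0000)
check cable 4: ‖A_4−P‖² = 4.2500 ≈ L_4² = 4.2500 ✓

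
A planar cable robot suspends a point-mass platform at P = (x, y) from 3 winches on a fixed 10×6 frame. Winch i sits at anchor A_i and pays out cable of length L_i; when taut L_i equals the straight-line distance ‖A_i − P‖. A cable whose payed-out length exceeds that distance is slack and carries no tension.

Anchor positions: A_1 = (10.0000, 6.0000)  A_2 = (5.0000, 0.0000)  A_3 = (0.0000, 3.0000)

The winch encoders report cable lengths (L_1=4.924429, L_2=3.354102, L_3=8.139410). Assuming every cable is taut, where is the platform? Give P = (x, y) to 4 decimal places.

expand ‖A_i−P‖²=L_i² and subtract eq 1 (q_i ≔ ‖A_i‖²−L_i²)
q_1 = 100.0000+36.0000−24.2500 = 111.7500
eq1−eq2 → [10.0000  12.0000]·P = 98.0000
eq1−eq3 → [20.0000  6.0000]·P = 169.0000
2×2 solve → P = (8.0000, 1.5000)

(8.0000, 1.5000)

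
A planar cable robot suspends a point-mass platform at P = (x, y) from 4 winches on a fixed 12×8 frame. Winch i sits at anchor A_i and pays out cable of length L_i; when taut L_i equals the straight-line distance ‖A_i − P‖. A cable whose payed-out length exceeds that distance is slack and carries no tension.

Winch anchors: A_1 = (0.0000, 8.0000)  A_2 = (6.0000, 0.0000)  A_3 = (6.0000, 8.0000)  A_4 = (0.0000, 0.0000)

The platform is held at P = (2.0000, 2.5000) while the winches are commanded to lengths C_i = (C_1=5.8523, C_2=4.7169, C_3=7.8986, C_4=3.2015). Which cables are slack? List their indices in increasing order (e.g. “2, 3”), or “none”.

cable 1: √((-2.0000)²+(5.5000)²)=5.8523, C_1=5.8523: taut
cable 2: √((4.0000)²+(-2.5000)²)=4.7170, C_2=4.7169: taut
cable 3: √((4.0000)²+(5.5000)²)=6.8007, C_3=7.8986: slack
cable 4: √((-2.0000)²+(-2.5000)²)=3.2016, C_4=3.2015: taut

3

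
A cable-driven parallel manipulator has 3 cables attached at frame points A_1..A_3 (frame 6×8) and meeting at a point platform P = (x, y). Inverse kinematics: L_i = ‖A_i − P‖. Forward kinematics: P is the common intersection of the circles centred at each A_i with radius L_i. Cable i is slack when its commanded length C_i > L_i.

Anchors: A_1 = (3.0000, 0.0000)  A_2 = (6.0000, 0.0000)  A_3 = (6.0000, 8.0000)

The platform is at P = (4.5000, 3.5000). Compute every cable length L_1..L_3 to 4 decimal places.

cable 1: Δx=-1.5000, Δy=-3.5000; L_1 = √(Δx²+Δy²) = 3.8079
cable 2: Δx=1.5000, Δy=-3.5000; L_2 = √(Δx²+Δy²) = 3.8079
cable 3: Δx=1.5000, Δy=4.5000; L_3 = √(Δx²+Δy²) = 4.7434

(3.8079, 3.8079, 4.7434)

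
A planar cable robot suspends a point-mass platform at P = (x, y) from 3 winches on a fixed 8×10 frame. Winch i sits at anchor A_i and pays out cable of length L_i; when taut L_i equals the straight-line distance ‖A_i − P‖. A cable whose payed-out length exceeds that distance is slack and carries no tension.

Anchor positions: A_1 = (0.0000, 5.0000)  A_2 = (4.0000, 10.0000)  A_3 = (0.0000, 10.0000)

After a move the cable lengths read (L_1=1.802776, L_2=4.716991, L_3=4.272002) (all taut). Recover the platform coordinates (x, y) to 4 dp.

(1.5000, 6.0000)

expand ‖A_i−P‖²=L_i² and subtract eq 1 (c_i ≔ ‖A_i‖²−L_i²)
c_1 = 0.0000+25.0000−3.2500 = 21.7500
eq1−eq2 → [-8.0000  -10.0000]·P = -72.0000
eq1−eq3 → [0.0000  -10.0000]·P = -60.0000
2×2 solve → P = (1.5000, 6.0000)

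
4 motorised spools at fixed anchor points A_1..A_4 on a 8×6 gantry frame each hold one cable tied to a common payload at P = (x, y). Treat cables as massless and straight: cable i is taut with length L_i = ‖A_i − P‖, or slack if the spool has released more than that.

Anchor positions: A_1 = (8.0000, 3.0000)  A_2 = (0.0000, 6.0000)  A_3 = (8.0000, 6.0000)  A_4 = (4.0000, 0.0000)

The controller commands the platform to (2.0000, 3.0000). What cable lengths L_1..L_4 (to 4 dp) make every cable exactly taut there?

(6.0000, 3.6056, 6.7082, 3.6056)

L_1: Δ = A_1−P = (6.0000, 0.0000) → ‖Δ‖ = √36.0000 = 6.0000
L_2: Δ = A_2−P = (-2.0000, 3.0000) → ‖Δ‖ = √13.0000 = 3.6056
L_3: Δ = A_3−P = (6.0000, 3.0000) → ‖Δ‖ = √45.0000 = 6.7082
L_4: Δ = A_4−P = (2.0000, -3.0000) → ‖Δ‖ = √13.0000 = 3.6056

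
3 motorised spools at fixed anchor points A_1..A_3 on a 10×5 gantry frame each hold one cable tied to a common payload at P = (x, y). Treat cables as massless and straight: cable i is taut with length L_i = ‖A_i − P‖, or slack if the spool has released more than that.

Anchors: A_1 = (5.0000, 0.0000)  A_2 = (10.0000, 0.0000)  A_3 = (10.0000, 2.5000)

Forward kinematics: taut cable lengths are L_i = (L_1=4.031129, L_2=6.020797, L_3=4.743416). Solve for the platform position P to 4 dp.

circle eqns → linear via eq_j − eq_1; set c_j = A_j·A_j − L_j²
c_1 = 25.0000+0.0000−16.2500 = 8.7500
-10.0000·x + 0.0000·y = c_1−c_2 = -55.0000
-10.0000·x − 5.0000·y = c_1−c_3 = -75.0000
solve first two rows → x=5.5000, y=4.0000

(5.5000, 4.0000)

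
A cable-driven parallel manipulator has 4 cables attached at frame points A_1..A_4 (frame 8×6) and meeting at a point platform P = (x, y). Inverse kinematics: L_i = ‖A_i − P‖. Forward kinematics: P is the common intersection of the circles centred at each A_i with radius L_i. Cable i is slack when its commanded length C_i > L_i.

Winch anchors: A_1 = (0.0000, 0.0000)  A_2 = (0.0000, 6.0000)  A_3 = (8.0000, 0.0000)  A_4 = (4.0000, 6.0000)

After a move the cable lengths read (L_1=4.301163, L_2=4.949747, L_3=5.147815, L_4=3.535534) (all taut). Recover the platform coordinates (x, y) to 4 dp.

circle eqns → linear via eq_j − eq_1; set q_j = A_j·A_j − L_j²
q_1 = 0.0000+0.0000−18.5000 = -18.5000
0.0000·x − 12.0000·y = q_1−q_2 = -30.0000
-16.0000·x + 0.0000·y = q_1−q_3 = -56.0000
-8.0000·x − 12.0000·y = q_1−q_4 = -58.0000
solve first two rows → x=3.5000, y=2.5000
check cable 4: ‖A_4−P‖² = 12.5000 ≈ L_4² = 12.5000 ✓

(3.5000, 2.5000)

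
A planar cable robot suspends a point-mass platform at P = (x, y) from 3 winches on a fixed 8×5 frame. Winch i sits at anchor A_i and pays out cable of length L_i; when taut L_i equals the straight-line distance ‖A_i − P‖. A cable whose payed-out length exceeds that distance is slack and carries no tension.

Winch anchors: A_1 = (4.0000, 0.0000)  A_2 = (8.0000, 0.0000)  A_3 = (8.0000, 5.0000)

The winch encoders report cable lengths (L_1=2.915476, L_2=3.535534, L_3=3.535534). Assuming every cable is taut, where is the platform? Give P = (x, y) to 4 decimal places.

each cable: (A_i−P)·(A_i−P) = L_i²; let c_i = ‖A_i‖²−L_i²
c_1 = 16.0000+0.0000−8.5000 = 7.5000
row 1: -8.0000x + 0.0000y = -44.0000  (c_2=51.5000)
row 2: -8.0000x − 10.0000y = -69.0000  (c_3=76.5000)
Cramer on rows 1–2 → x = 5.5000, y = 2.5000

(5.5000, 2.5000)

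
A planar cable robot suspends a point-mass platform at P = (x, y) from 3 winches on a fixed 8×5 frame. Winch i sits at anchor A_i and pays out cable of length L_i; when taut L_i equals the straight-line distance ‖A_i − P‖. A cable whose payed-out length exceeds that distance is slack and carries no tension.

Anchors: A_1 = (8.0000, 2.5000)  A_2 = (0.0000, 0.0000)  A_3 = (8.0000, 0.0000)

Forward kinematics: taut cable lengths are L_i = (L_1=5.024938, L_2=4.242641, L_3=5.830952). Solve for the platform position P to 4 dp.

(3.0000, 3.0000)

expand ‖A_i−P‖²=L_i² and subtract eq 1 (q_i ≔ ‖A_i‖²−L_i²)
q_1 = 64.0000+6.2500−25.2500 = 45.0000
eq1−eq2 → [16.0000  5.0000]·P = 63.0000
eq1−eq3 → [0.0000  5.0000]·P = 15.0000
2×2 solve → P = (3.0000, 3.0000)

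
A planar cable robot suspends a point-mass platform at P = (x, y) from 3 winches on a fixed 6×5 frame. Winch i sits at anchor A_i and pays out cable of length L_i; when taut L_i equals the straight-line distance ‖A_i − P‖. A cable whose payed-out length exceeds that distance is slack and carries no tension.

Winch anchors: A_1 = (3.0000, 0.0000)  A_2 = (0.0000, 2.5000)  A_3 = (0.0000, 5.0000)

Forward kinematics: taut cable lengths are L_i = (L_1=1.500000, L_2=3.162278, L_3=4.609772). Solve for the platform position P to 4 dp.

(3.0000, 1.5000)

expand ‖A_i−P‖²=L_i² and subtract eq 1 (k_i ≔ ‖A_i‖²−L_i²)
k_1 = 9.0000+0.0000−2.2500 = 6.7500
eq1−eq2 → [6.0000  -5.0000]·P = 10.5000
eq1−eq3 → [6.0000  -10.0000]·P = 3.0000
2×2 solve → P = (3.0000, 1.5000)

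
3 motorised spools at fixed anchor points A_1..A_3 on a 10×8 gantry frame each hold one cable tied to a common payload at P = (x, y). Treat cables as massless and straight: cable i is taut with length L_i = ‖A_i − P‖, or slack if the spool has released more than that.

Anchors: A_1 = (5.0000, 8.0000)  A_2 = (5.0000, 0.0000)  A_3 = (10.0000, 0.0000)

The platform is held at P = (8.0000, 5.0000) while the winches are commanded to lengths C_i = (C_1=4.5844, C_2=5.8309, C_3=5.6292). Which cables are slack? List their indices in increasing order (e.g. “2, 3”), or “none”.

1, 3

cable 1: √((-3.0000)²+(3.0000)²)=4.2426, C_1=4.5844: slack
cable 2: √((-3.0000)²+(-5.0000)²)=5.8310, C_2=5.8309: taut
cable 3: √((2.0000)²+(-5.0000)²)=5.3852, C_3=5.6292: slack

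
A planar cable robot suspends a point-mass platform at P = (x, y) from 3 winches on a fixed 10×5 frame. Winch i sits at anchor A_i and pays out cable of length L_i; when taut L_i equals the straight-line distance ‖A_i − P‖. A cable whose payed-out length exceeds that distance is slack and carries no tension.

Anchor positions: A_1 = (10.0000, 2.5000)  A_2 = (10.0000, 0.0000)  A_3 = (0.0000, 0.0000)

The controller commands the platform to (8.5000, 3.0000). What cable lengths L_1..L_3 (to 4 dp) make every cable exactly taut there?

(1.5811, 3.3541, 9.0139)

L_1: Δ = A_1−P = (1.5000, -0.5000) → ‖Δ‖ = √2.5000 = 1.5811
L_2: Δ = A_2−P = (1.5000, -3.0000) → ‖Δ‖ = √11.2500 = 3.3541
L_3: Δ = A_3−P = (-8.5000, -3.0000) → ‖Δ‖ = √81.2500 = 9.0139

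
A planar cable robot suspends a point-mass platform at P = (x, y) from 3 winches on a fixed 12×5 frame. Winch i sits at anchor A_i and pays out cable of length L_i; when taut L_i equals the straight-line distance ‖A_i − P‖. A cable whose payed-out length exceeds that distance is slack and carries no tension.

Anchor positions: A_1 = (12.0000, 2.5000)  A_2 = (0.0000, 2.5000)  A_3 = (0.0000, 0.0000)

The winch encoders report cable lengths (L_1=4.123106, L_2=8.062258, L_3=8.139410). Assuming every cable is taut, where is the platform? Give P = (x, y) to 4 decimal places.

expand ‖A_i−P‖²=L_i² and subtract eq 1 (k_i ≔ ‖A_i‖²−L_i²)
k_1 = 144.0000+6.2500−17.0000 = 133.2500
eq1−eq2 → [24.0000  0.0000]·P = 192.0000
eq1−eq3 → [24.0000  5.0000]·P = 199.5000
2×2 solve → P = (8.0000, 1.5000)

(8.0000, 1.5000)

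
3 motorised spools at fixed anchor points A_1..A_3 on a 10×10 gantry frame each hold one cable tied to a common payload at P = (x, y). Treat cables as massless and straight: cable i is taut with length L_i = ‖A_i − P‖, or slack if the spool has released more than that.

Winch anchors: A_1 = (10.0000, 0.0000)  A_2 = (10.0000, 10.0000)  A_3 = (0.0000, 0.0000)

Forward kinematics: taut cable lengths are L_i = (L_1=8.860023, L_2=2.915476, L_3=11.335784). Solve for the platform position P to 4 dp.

(7.5000, 8.5000)

expand ‖A_i−P‖²=L_i² and subtract eq 1 (k_i ≔ ‖A_i‖²−L_i²)
k_1 = 100.0000+0.0000−78.5000 = 21.5000
eq1−eq2 → [0.0000  -20.0000]·P = -170.0000
eq1−eq3 → [20.0000  0.0000]·P = 150.0000
2×2 solve → P = (7.5000, 8.5000)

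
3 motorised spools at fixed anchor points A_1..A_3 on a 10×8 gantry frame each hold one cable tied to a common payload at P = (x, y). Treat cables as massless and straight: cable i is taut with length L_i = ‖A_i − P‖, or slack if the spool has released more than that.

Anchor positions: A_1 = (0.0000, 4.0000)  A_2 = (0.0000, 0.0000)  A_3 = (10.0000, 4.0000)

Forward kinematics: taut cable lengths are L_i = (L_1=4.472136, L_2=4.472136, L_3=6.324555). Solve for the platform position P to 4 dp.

(4.0000, 2.0000)

expand ‖A_i−P‖²=L_i² and subtract eq 1 (k_i ≔ ‖A_i‖²−L_i²)
k_1 = 0.0000+16.0000−20.0000 = -4.0000
eq1−eq2 → [0.0000  8.0000]·P = 16.0000
eq1−eq3 → [-20.0000  0.0000]·P = -80.0000
2×2 solve → P = (4.0000, 2.0000)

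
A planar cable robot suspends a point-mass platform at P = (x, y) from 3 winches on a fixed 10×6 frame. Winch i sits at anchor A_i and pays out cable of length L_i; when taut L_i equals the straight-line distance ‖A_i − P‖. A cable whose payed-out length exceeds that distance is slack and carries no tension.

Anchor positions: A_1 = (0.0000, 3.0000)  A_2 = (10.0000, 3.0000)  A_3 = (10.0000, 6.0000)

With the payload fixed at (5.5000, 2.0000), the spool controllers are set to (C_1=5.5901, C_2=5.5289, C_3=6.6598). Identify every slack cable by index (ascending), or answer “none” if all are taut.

2, 3

cable 1: L_1 = ‖A_1−P‖ = 5.5902;  C_1 = 5.5901 → taut
cable 2: L_2 = ‖A_2−P‖ = 4.6098;  C_2 = 5.5289 → slack
cable 3: L_3 = ‖A_3−P‖ = 6.0208;  C_3 = 6.6598 → slack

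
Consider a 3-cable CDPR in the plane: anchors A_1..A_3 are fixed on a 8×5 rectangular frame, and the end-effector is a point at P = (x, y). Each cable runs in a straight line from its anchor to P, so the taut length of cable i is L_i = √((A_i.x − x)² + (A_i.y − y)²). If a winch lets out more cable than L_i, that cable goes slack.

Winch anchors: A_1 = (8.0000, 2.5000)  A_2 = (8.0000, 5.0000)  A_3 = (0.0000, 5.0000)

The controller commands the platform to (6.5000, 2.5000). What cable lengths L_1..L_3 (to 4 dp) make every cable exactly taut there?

(1.5000, 2.9155, 6.9642)

cable 1: Δx=1.5000, Δy=0.0000; L_1 = √(Δx²+Δy²) = 1.5000
cable 2: Δx=1.5000, Δy=2.5000; L_2 = √(Δx²+Δy²) = 2.9155
cable 3: Δx=-6.5000, Δy=2.5000; L_3 = √(Δx²+Δy²) = 6.9642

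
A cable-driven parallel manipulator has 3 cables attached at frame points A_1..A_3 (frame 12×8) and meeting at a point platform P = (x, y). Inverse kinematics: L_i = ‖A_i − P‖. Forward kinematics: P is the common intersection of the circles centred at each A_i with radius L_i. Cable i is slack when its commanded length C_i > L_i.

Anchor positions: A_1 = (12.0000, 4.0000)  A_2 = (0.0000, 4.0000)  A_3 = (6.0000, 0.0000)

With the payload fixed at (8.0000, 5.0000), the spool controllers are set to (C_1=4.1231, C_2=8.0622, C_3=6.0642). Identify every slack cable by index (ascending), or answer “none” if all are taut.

3

cable 1: L_1 = ‖A_1−P‖ = 4.1231;  C_1 = 4.1231 → taut
cable 2: L_2 = ‖A_2−P‖ = 8.0623;  C_2 = 8.0622 → taut
cable 3: L_3 = ‖A_3−P‖ = 5.3852;  C_3 = 6.0642 → slack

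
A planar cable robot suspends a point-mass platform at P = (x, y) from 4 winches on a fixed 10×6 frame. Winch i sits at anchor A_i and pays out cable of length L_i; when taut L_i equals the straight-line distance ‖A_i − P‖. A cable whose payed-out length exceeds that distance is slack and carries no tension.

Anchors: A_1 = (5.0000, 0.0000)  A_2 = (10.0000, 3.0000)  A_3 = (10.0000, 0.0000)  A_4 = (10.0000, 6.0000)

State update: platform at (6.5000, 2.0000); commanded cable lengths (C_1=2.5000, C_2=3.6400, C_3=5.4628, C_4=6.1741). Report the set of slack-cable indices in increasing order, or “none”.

cable 1: √((-1.5000)²+(-2.0000)²)=2.5000, C_1=2.5000: taut
cable 2: √((3.5000)²+(1.0000)²)=3.6401, C_2=3.6400: taut
cable 3: √((3.5000)²+(-2.0000)²)=4.0311, C_3=5.4628: slack
cable 4: √((3.5000)²+(4.0000)²)=5.3151, C_4=6.1741: slack

3, 4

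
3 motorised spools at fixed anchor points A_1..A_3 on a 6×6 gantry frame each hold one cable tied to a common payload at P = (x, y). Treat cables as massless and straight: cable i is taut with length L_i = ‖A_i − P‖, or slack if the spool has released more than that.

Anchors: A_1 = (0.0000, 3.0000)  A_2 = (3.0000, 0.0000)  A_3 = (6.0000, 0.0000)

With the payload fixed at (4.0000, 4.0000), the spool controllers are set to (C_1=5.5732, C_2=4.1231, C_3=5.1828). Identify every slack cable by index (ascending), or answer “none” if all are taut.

1, 3

i=1: geometric 4.1231 vs commanded 5.5732 ⇒ slack
i=2: geometric 4.1231 vs commanded 4.1231 ⇒ taut
i=3: geometric 4.4721 vs commanded 5.1828 ⇒ slack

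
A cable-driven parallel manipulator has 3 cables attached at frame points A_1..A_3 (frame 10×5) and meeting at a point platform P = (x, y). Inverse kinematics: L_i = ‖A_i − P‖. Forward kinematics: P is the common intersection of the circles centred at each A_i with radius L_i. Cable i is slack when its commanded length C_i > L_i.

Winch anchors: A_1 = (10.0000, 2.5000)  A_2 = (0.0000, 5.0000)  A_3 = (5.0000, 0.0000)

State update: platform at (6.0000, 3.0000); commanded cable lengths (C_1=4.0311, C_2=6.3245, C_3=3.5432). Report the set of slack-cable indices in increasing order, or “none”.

3

cable 1: √((4.0000)²+(-0.5000)²)=4.0311, C_1=4.0311: taut
cable 2: √((-6.0000)²+(2.0000)²)=6.3246, C_2=6.3245: taut
cable 3: √((-1.0000)²+(-3.0000)²)=3.1623, C_3=3.5432: slack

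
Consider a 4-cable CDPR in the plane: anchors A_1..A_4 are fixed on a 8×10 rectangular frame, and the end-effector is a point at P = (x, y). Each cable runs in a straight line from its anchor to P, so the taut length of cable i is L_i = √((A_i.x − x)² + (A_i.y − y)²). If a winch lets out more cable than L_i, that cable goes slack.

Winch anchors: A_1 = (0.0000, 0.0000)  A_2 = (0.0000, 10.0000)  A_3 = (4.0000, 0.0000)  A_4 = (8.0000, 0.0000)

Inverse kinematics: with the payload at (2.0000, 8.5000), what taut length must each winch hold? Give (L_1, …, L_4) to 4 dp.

(8.7321, 2.5000, 8.7321, 10.4043)

cable 1: Δx=-2.0000, Δy=-8.5000; L_1 = √(Δx²+Δy²) = 8.7321
cable 2: Δx=-2.0000, Δy=1.5000; L_2 = √(Δx²+Δy²) = 2.5000
cable 3: Δx=2.0000, Δy=-8.5000; L_3 = √(Δx²+Δy²) = 8.7321
cable 4: Δx=6.0000, Δy=-8.5000; L_4 = √(Δx²+Δy²) = 10.4043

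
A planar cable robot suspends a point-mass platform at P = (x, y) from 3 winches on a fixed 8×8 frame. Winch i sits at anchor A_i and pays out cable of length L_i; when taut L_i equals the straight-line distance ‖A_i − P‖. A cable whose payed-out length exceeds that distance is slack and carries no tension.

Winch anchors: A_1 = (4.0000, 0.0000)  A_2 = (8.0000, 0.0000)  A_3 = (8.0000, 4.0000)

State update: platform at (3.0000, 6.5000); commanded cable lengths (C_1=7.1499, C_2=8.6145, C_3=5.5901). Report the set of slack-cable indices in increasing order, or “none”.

cable 1: √((1.0000)²+(-6.5000)²)=6.5765, C_1=7.1499: slack
cable 2: √((5.0000)²+(-6.5000)²)=8.2006, C_2=8.6145: slack
cable 3: √((5.0000)²+(-2.5000)²)=5.5902, C_3=5.5901: taut

1, 2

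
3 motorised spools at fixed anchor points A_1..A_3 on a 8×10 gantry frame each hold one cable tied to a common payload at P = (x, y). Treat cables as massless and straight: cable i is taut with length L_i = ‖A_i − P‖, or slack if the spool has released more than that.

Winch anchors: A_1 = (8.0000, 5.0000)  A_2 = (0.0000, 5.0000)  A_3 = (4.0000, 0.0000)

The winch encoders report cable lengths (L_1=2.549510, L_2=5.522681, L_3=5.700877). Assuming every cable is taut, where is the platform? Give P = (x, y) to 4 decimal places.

(5.5000, 5.5000)

expand ‖A_i−P‖²=L_i² and subtract eq 1 (k_i ≔ ‖A_i‖²−L_i²)
k_1 = 64.0000+25.0000−6.5000 = 82.5000
eq1−eq2 → [16.0000  0.0000]·P = 88.0000
eq1−eq3 → [8.0000  10.0000]·P = 99.0000
2×2 solve → P = (5.5000, 5.5000)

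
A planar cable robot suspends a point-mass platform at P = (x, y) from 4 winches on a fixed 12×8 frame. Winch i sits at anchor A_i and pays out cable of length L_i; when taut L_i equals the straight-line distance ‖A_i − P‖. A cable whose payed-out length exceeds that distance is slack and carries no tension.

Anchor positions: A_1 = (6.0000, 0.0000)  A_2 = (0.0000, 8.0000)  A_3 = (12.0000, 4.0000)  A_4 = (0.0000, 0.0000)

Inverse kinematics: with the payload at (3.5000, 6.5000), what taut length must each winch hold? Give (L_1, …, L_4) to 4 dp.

(6.9642, 3.8079, 8.8600, 7.3824)

L_1: Δ = A_1−P = (2.5000, -6.5000) → ‖Δ‖ = √48.5000 = 6.9642
L_2: Δ = A_2−P = (-3.5000, 1.5000) → ‖Δ‖ = √14.5000 = 3.8079
L_3: Δ = A_3−P = (8.5000, -2.5000) → ‖Δ‖ = √78.5000 = 8.8600
L_4: Δ = A_4−P = (-3.5000, -6.5000) → ‖Δ‖ = √54.5000 = 7.3824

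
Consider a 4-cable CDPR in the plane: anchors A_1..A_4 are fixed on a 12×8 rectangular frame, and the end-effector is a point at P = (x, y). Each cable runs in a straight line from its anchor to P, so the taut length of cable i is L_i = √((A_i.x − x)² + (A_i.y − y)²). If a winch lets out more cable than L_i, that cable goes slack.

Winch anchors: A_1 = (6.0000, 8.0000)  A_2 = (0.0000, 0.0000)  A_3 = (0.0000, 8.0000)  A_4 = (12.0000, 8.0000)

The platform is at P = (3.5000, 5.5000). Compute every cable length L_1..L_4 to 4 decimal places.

(3.5355, 6.5192, 4.3012, 8.8600)

cable 1: Δx=2.5000, Δy=2.5000; L_1 = √(Δx²+Δy²) = 3.5355
cable 2: Δx=-3.5000, Δy=-5.5000; L_2 = √(Δx²+Δy²) = 6.5192
cable 3: Δx=-3.5000, Δy=2.5000; L_3 = √(Δx²+Δy²) = 4.3012
cable 4: Δx=8.5000, Δy=2.5000; L_4 = √(Δx²+Δy²) = 8.8600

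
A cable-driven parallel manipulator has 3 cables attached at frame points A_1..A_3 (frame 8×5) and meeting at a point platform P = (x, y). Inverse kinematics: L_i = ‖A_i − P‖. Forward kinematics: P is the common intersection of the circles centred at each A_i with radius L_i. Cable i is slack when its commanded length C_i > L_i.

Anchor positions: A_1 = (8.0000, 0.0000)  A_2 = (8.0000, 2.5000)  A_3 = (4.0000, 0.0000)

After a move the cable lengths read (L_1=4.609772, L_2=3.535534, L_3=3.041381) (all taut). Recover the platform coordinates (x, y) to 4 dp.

(4.5000, 3.0000)

expand ‖A_i−P‖²=L_i² and subtract eq 1 (q_i ≔ ‖A_i‖²−L_i²)
q_1 = 64.0000+0.0000−21.2500 = 42.7500
eq1−eq2 → [0.0000  -5.0000]·P = -15.0000
eq1−eq3 → [8.0000  0.0000]·P = 36.0000
2×2 solve → P = (4.5000, 3.0000)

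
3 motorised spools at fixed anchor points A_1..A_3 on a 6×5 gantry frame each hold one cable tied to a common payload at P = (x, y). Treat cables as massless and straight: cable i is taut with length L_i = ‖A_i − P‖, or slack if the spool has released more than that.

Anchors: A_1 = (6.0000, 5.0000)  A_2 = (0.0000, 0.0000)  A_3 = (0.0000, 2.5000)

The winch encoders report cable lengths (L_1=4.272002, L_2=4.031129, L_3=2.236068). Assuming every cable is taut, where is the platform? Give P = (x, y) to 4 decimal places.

(2.0000, 3.5000)

each cable: (A_i−P)·(A_i−P) = L_i²; let c_i = ‖A_i‖²−L_i²
c_1 = 36.0000+25.0000−18.2500 = 42.7500
row 1: 12.0000x + 10.0000y = 59.0000  (c_2=-16.2500)
row 2: 12.0000x + 5.0000y = 41.5000  (c_3=1.2500)
Cramer on rows 1–2 → x = 2.0000, y = 3.5000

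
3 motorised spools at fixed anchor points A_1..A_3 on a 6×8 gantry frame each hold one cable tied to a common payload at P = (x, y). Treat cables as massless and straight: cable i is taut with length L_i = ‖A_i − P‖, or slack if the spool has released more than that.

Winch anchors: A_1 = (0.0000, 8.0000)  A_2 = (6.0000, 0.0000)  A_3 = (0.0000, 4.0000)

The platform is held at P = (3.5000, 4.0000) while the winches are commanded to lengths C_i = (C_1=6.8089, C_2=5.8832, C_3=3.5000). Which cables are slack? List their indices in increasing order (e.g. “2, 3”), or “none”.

i=1: geometric 5.3151 vs commanded 6.8089 ⇒ slack
i=2: geometric 4.7170 vs commanded 5.8832 ⇒ slack
i=3: geometric 3.5000 vs commanded 3.5000 ⇒ taut

1, 2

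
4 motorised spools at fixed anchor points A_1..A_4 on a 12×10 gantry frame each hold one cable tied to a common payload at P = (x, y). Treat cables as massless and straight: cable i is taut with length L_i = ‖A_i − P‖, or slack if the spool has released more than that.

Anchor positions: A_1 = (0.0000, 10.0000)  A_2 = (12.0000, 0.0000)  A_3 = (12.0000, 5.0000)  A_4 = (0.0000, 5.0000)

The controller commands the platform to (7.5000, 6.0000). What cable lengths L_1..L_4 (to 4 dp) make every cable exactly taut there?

cable 1: Δx=-7.5000, Δy=4.0000; L_1 = √(Δx²+Δy²) = 8.5000
cable 2: Δx=4.5000, Δy=-6.0000; L_2 = √(Δx²+Δy²) = 7.5000
cable 3: Δx=4.5000, Δy=-1.0000; L_3 = √(Δx²+Δy²) = 4.6098
cable 4: Δx=-7.5000, Δy=-1.0000; L_4 = √(Δx²+Δy²) = 7.5664

(8.5000, 7.5000, 4.6098, 7.5664)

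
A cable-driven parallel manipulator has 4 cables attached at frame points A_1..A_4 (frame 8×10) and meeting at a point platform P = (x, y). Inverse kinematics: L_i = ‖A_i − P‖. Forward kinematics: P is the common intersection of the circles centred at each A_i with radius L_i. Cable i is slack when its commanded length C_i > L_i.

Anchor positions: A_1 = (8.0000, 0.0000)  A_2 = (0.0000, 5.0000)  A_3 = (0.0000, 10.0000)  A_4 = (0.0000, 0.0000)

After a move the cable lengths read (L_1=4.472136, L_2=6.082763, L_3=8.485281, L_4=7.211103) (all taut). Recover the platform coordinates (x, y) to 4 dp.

each cable: (A_i−P)·(A_i−P) = L_i²; let c_i = ‖A_i‖²−L_i²
c_1 = 64.0000+0.0000−20.0000 = 44.0000
row 1: 16.0000x − 10.0000y = 56.0000  (c_2=-12.0000)
row 2: 16.0000x − 20.0000y = 16.0000  (c_3=28.0000)
row 3: 16.0000x + 0.0000y = 96.0000  (c_4=-52.0000)
Cramer on rows 1–2 → x = 6.0000, y = 4.0000
check cable 4: ‖A_4−P‖² = 52.0000 ≈ L_4² = 52.0000 ✓

(6.0000, 4.0000)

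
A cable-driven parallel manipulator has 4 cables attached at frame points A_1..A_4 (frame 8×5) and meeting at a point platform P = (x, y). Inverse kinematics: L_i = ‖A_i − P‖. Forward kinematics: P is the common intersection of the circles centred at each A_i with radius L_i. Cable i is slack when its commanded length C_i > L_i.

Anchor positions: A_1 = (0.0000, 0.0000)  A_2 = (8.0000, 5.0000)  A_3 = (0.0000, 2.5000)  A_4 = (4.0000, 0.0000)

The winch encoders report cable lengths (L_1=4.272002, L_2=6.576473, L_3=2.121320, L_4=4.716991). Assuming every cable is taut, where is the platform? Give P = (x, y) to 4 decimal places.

circle eqns → linear via eq_j − eq_1; set k_j = A_j·A_j − L_j²
k_1 = 0.0000+0.0000−18.2500 = -18.2500
-16.0000·x − 10.0000·y = k_1−k_2 = -64.0000
0.0000·x − 5.0000·y = k_1−k_3 = -20.0000
-8.0000·x + 0.0000·y = k_1−k_4 = -12.0000
solve first two rows → x=1.5000, y=4.0000
check cable 4: ‖A_4−P‖² = 22.2500 ≈ L_4² = 22.2500 ✓

(1.5000, 4.0000)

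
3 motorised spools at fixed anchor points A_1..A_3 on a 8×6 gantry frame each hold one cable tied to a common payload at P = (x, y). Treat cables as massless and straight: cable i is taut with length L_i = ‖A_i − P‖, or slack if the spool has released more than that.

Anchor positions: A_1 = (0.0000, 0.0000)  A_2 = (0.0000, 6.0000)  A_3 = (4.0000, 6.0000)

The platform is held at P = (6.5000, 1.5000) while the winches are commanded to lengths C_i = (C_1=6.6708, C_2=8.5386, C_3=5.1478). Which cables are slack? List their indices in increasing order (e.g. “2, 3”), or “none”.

2

i=1: geometric 6.6708 vs commanded 6.6708 ⇒ taut
i=2: geometric 7.9057 vs commanded 8.5386 ⇒ slack
i=3: geometric 5.1478 vs commanded 5.1478 ⇒ taut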